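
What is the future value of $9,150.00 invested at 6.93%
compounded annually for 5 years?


Formula: FV = P * (1 + r)^n
Substituting: FV = $9,150.00 * (1 + 0.0693)^5
Growth factor: (1.0693)^5 = 1.39797
FV = $9,150.00 * 1.39797 = $12,791.42

$12,791.42


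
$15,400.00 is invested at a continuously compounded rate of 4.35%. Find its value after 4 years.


Formula: FV = P * e^(r*t)
Exponent: r*t = 0.0435 * 4 = 0.174
e^(0.174) = 1.190056
FV = $15,400.00 * 1.190056 = $18,326.86

$18,326.86


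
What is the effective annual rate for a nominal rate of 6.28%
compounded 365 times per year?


Formula: EAR = (1 + r/m)^m - 1
Period rate: r/m = 0.0628 / 365 = 0.000172
Compounding: (1 + 0.000172)^365 = 1.064808
EAR = 1.064808 - 1 = 0.064808

0.064808


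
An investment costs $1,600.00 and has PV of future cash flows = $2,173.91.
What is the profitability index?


Formula: PI = PV(cash flows) / initial investment
Substituting: PI = $2,173.91 / $1,600.00
PI = 1.3587

1.3587


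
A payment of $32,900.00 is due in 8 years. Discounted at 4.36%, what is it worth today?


Formula: PV = FV / (1 + r)^n
Substituting: PV = $32,900.00 / (1 + 0.0436)^8
Discount factor: (1.0436)^8 = 1.40693
PV = $32,900.00 / 1.40693 = $23,384.24

$23,384.24


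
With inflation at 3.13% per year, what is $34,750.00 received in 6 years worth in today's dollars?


Formula: Real value = nominal / (1 + inflation)^years
Price level: (1 + 0.0313)^6 = 1.203123
Real value = $34,750.00 / 1.203123 = $28,883.16

$28,883.16


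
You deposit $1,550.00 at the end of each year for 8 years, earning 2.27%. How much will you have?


Formula: FV = PMT * ((1+r)^n - 1) / r
Growth factor: (1 + 0.0227)^8 = 1.196702
Numerator: 1.196702 - 1 = 0.196702
FV = $1,550.00 * 0.196702 / 0.0227 = $13,431.20

$13,431.20


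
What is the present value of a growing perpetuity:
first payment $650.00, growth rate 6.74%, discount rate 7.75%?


Formula: PV = C / (r - g)
Spread: r - g = 0.0775 - 0.0674 = 0.0101
Substituting: PV = $650.00 / 0.0101
PV = $64,356.44

$64,356.44


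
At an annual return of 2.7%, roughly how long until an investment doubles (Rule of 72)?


Formula: Years ≈ 72 / r
Substituting: Years ≈ 72 / 2.7
Years ≈ 26.7

26.7 years


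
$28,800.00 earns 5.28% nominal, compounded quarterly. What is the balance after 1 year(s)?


Formula: FV = P * (1 + r/m)^(m*t)
Period rate: r/m = 0.0528 / 4 = 0.0132
Total periods: m*t = 4 * 1 = 4
Growth factor: (1 + 0.0132)^4 = 1.053855
FV = $28,800.00 * 1.053855 = $30,351.01

$30,351.01


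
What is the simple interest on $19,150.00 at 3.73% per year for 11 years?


Formula: I = P * r * t
Substituting: I = $19,150.00 * 0.0373 * 11
Step: I = $19,150.00 * 0.4103
I = $7,857.25

$7,857.25


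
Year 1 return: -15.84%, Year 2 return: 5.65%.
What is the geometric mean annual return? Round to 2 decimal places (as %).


Formula: Geometric mean = ((1+r1)*(1+r2))^(1/2) - 1
Product: (1 + -0.1584) * (1 + 0.0565) = 0.8416 * 1.0565 = 0.88915
Square root: 0.88915^0.5 = 0.942948
Geometric mean = 0.942948 - 1 = -0.057052
As percentage: -5.71%

-5.71%


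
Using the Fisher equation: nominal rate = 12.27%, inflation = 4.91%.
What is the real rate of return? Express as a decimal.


Formula: (1 + r_real) = (1 + r_nom) / (1 + inflation)
Substituting: (1 + r_real) = 1.1227 / 1.0491
(1 + r_real) = 1.070155
r_real = 1.070155 - 1 = 0.070155

0.070155


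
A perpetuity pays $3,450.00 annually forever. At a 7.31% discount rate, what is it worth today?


Formula: PV = C / r
Substituting: PV = $3,450.00 / 0.0731
PV = $47,195.62

$47,195.62


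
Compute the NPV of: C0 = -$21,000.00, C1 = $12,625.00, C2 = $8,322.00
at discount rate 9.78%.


Formula: NPV = C0 + C1/(1+r) + C2/(1+r)^2
Discount C1: $12,625.00 / (1 + 0.0978) = $11,500.27
Discount C2: $8,322.00 / (1 + 0.0978)^2 = $6,905.28
NPV = -$21,000.00 + $11,500.27 + $6,905.28 = -$2,594.45

-$2,594.45


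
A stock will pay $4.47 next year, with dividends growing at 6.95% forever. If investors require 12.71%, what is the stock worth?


Formula: P = D1 / (r - g)
Spread: r - g = 0.1271 - 0.0695 = 0.0576
Substituting: P = $4.47 / 0.0576
P = $77.60

$77.60


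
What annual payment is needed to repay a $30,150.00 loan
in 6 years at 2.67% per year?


Formula: PMT = PV * r / (1 - (1+r)^(-n))
Denominator: 1 - (1 + 0.0267)^(-6) = 0.146234
Numerator: $30,150.00 * 0.0267 = 805.005
PMT = 805.005 / 0.146234 = $5,504.89

$5,504.89


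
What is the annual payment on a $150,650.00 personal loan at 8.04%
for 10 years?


Formula: PMT = PV * r / (1 - (1+r)^(-n))
Denominator: 1 - (1 + 0.0804)^(-10) = 0.538519
Numerator: $150,650.00 * 0.0804 = 12112.26
PMT = 12112.26 / 0.538519 = $22,491.82

$22,491.82


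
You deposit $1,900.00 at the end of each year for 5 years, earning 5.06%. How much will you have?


Formula: FV = PMT * ((1+r)^n - 1) / r
Growth factor: (1 + 0.0506)^5 = 1.279932
Numerator: 1.279932 - 1 = 0.279932
FV = $1,900.00 * 0.279932 / 0.0506 = $10,511.29

$10,511.29


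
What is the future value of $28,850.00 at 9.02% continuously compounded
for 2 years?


Formula: FV = P * e^(r*t)
Exponent: r*t = 0.0902 * 2 = 0.1804
e^(0.1804) = 1.197696
FV = $28,850.00 * 1.197696 = $34,553.54

$34,553.54


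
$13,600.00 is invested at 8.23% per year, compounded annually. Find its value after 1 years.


Formula: FV = P * (1 + r)^n
Substituting: FV = $13,600.00 * (1 + 0.0823)^1
Growth factor: (1.0823)^1 = 1.0823
FV = $13,600.00 * 1.0823 = $14,719.28

$14,719.28


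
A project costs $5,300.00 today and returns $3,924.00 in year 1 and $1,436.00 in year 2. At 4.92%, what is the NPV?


Formula: NPV = C0 + C1/(1+r) + C2/(1+r)^2
Discount C1: $3,924.00 / (1 + 0.0492) = $3,739.99
Discount C2: $1,436.00 / (1 + 0.0492)^2 = $1,304.48
NPV = -$5,300.00 + $3,739.99 + $1,304.48 = -$255.53

-$255.53


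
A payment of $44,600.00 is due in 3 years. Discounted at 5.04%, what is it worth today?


Formula: PV = FV / (1 + r)^n
Substituting: PV = $44,600.00 / (1 + 0.0504)^3
Discount factor: (1.0504)^3 = 1.158949
PV = $44,600.00 / 1.158949 = $38,483.16

$38,483.16


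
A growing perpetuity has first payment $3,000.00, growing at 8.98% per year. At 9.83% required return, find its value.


Formula: PV = C / (r - g)
Spread: r - g = 0.0983 - 0.0898 = 0.0085
Substituting: PV = $3,000.00 / 0.0085
PV = $352,941.18

$352,941.18


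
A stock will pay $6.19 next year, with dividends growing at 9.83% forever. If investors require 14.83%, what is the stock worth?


Formula: P = D1 / (r - g)
Spread: r - g = 0.1483 - 0.0983 = 0.05
Substituting: P = $6.19 / 0.05
P = $123.80

$123.80


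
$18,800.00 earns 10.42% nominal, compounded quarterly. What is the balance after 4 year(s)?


Formula: FV = P * (1 + r/m)^(m*t)
Period rate: r/m = 0.1042 / 4 = 0.02605
Total periods: m*t = 4 * 4 = 16
Growth factor: (1 + 0.02605)^16 = 1.509025
FV = $18,800.00 * 1.509025 = $28,369.67

$28,369.67


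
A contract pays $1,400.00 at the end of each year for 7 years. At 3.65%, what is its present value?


Formula: PV = PMT * (1 - (1+r)^(-n)) / r
Discount factor: (1 + 0.0365)^(-7) = 0.778063
Bracket: 1 - 0.778063 = 0.221937
PV = $1,400.00 * 0.221937 / 0.0365 = $8,512.65

$8,512.65


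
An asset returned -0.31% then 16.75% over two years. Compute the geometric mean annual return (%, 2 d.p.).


Formula: Geometric mean = ((1+r1)*(1+r2))^(1/2) - 1
Product: (1 + -0.0031) * (1 + 0.1675) = 0.9969 * 1.1675 = 1.163881
Square root: 1.163881^0.5 = 1.078833
Geometric mean = 1.078833 - 1 = 0.078833
As percentage: 7.88%

7.88%


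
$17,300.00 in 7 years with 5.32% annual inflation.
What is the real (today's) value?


Formula: Real value = nominal / (1 + inflation)^years
Price level: (1 + 0.0532)^7 = 1.437394
Real value = $17,300.00 / 1.437394 = $12,035.67

$12,035.67


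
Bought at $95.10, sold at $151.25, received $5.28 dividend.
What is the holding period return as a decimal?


Formula: HPR = (P1 - P0 + D) / P0
Gain: $151.25 - $95.10 + $5.28 = $61.43
HPR = $61.43 / $95.10 = 0.646

0.646


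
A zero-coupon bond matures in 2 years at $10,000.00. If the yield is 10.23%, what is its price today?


Formula: Price = FV / (1 + r)^n
Substituting: Price = $10,000.00 / (1 + 0.1023)^2
Discount factor: (1.1023)^2 = 1.215065
Price = $10,000.00 / 1.215065 = $8,230.01

$8,230.01


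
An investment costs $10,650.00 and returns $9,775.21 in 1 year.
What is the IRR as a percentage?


Formula: IRR = C1/C0 - 1
Substituting: IRR = $9,775.21 / $10,650.00 - 1
Ratio: 0.91786 - 1 = -0.08214
IRR = -8.214%

-8.214%


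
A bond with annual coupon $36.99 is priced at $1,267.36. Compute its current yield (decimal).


Formula: Current yield = annual coupon / price
Substituting: CY = $36.99 / $1,267.36
CY = 0.029187

0.029187


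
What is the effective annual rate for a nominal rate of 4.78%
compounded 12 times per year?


Formula: EAR = (1 + r/m)^m - 1
Period rate: r/m = 0.0478 / 12 = 0.003983
Compounding: (1 + 0.003983)^12 = 1.048861
EAR = 1.048861 - 1 = 0.048861

0.048861


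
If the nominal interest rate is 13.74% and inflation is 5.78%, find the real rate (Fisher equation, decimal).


Formula: (1 + r_real) = (1 + r_nom) / (1 + inflation)
Substituting: (1 + r_real) = 1.1374 / 1.0578
(1 + r_real) = 1.075251
r_real = 1.075251 - 1 = 0.075251

0.075251


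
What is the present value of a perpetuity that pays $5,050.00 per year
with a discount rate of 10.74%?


Formula: PV = C / r
Substituting: PV = $5,050.00 / 0.1074
PV = $47,020.48

$47,020.48


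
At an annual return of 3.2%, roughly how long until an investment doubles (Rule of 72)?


Formula: Years ≈ 72 / r
Substituting: Years ≈ 72 / 3.2
Years ≈ 22.5

22.5 years


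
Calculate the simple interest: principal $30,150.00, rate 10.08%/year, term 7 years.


Formula: I = P * r * t
Substituting: I = $30,150.00 * 0.1008 * 7
Step: I = $30,150.00 * 0.7056
I = $21,273.84

$21,273.84


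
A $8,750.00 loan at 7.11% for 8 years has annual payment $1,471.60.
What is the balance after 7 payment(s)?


Formula: Balance = PV*(1+r)^k - PMT*((1+r)^k - 1)/r
Growth: (1 + 0.0711)^7 = 1.617373
Accumulated factor: ((1+r)^k - 1)/r = 8.683162
Balance = $8,750.00 * 1.617373 - $1,471.60 * 8.683162
Balance = $1,373.87

$1,373.87


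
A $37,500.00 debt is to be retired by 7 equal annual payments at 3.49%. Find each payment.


Formula: PMT = PV * r / (1 - (1+r)^(-n))
Denominator: 1 - (1 + 0.0349)^(-7) = 0.213477
Numerator: $37,500.00 * 0.0349 = 1308.75
PMT = 1308.75 / 0.213477 = $6,130.63

$6,130.63


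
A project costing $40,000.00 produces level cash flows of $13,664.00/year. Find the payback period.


Formula: Payback = investment / annual cash flow
Substituting: Payback = $40,000.00 / $13,664.00
Payback = 2.9274 years

2.9274 years


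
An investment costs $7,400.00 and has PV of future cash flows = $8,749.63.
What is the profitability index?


Formula: PI = PV(cash flows) / initial investment
Substituting: PI = $8,749.63 / $7,400.00
PI = 1.1824

1.1824


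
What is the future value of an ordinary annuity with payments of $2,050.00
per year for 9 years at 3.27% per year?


Formula: FV = PMT * ((1+r)^n - 1) / r
Growth factor: (1 + 0.0327)^9 = 1.33588
Numerator: 1.33588 - 1 = 0.33588
FV = $2,050.00 * 0.33588 / 0.0327 = $21,056.73

$21,056.73


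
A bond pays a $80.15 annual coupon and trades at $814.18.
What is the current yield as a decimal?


Formula: Current yield = annual coupon / price
Substituting: CY = $80.15 / $814.18
CY = 0.098443

0.098443


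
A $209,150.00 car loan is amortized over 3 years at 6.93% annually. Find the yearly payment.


Formula: PMT = PV * r / (1 - (1+r)^(-n))
Denominator: 1 - (1 + 0.0693)^(-3) = 0.182098
Numerator: $209,150.00 * 0.0693 = 14494.095
PMT = 14494.095 / 0.182098 = $79,595.05

$79,595.05


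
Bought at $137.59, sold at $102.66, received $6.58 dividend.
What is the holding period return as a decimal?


Formula: HPR = (P1 - P0 + D) / P0
Gain: $102.66 - $137.59 + $6.58 = -$28.35
HPR = -$28.35 / $137.59 = -0.206

-0.206


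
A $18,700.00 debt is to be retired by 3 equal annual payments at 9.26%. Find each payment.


Formula: PMT = PV * r / (1 - (1+r)^(-n))
Denominator: 1 - (1 + 0.0926)^(-3) = 0.233316
Numerator: $18,700.00 * 0.0926 = 1731.62
PMT = 1731.62 / 0.233316 = $7,421.78

$7,421.78


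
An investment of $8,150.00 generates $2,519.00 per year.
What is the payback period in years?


Formula: Payback = investment / annual cash flow
Substituting: Payback = $8,150.00 / $2,519.00
Payback = 3.2354 years

3.2354 years


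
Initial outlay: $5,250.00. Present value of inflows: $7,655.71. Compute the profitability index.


Formula: PI = PV(cash flows) / initial investment
Substituting: PI = $7,655.71 / $5,250.00
PI = 1.4582

1.4582


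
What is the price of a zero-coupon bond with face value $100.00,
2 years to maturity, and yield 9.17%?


Formula: Price = FV / (1 + r)^n
Substituting: Price = $100.00 / (1 + 0.0917)^2
Discount factor: (1.0917)^2 = 1.191809
Price = $100.00 / 1.191809 = $83.91

$83.91


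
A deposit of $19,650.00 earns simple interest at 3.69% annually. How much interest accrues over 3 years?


Formula: I = P * r * t
Substituting: I = $19,650.00 * 0.0369 * 3
Step: I = $19,650.00 * 0.1107
I = $2,175.26

$2,175.26


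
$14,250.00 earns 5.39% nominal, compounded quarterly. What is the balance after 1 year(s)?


Formula: FV = P * (1 + r/m)^(m*t)
Period rate: r/m = 0.0539 / 4 = 0.013475
Total periods: m*t = 4 * 1 = 4
Growth factor: (1 + 0.013475)^4 = 1.054999
FV = $14,250.00 * 1.054999 = $15,033.74

$15,033.74


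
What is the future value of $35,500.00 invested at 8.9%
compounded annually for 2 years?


Formula: FV = P * (1 + r)^n
Substituting: FV = $35,500.00 * (1 + 0.089)^2
Growth factor: (1.089)^2 = 1.185921
FV = $35,500.00 * 1.185921 = $42,100.20

$42,100.20


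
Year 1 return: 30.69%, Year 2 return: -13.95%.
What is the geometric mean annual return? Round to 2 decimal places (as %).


Formula: Geometric mean = ((1+r1)*(1+r2))^(1/2) - 1
Product: (1 + 0.3069) * (1 + -0.1395) = 1.3069 * 0.8605 = 1.124587
Square root: 1.124587^0.5 = 1.060466
Geometric mean = 1.060466 - 1 = 0.060466
As percentage: 6.05%

6.05%


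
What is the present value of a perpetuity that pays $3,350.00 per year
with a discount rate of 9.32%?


Formula: PV = C / r
Substituting: PV = $3,350.00 / 0.0932
PV = $35,944.21

$35,944.21


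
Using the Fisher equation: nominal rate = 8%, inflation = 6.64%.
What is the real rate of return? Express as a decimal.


Formula: (1 + r_real) = (1 + r_nom) / (1 + inflation)
Substituting: (1 + r_real) = 1.08 / 1.0664
(1 + r_real) = 1.012753
r_real = 1.012753 - 1 = 0.012753

0.012753


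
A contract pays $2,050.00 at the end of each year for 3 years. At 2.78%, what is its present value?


Formula: PV = PMT * (1 - (1+r)^(-n)) / r
Discount factor: (1 + 0.0278)^(-3) = 0.921031
Bracket: 1 - 0.921031 = 0.078969
PV = $2,050.00 * 0.078969 / 0.0278 = $5,823.27

$5,823.27


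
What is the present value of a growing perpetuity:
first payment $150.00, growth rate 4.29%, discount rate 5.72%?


Formula: PV = C / (r - g)
Spread: r - g = 0.0572 - 0.0429 = 0.0143
Substituting: PV = $150.00 / 0.0143
PV = $10,489.51

$10,489.51


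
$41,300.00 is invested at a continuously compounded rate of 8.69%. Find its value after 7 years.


Formula: FV = P * e^(r*t)
Exponent: r*t = 0.0869 * 7 = 0.6083
e^(0.6083) = 1.837305
FV = $41,300.00 * 1.837305 = $75,880.71

$75,880.71


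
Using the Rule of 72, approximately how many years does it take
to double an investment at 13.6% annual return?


Formula: Years ≈ 72 / r
Substituting: Years ≈ 72 / 13.6
Years ≈ 5.3

5.3 years


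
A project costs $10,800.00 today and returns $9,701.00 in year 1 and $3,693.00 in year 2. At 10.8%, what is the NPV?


Formula: NPV = C0 + C1/(1+r) + C2/(1+r)^2
Discount C1: $9,701.00 / (1 + 0.108) = $8,755.42
Discount C2: $3,693.00 / (1 + 0.108)^2 = $3,008.15
NPV = -$10,800.00 + $8,755.42 + $3,008.15 = $963.57

$963.57


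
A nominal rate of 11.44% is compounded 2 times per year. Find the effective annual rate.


Formula: EAR = (1 + r/m)^m - 1
Period rate: r/m = 0.1144 / 2 = 0.0572
Compounding: (1 + 0.0572)^2 = 1.117672
EAR = 1.117672 - 1 = 0.117672

0.117672


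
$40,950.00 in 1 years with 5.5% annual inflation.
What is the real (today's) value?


Formula: Real value = nominal / (1 + inflation)^years
Price level: (1 + 0.055)^1 = 1.055
Real value = $40,950.00 / 1.055 = $38,815.17

$38,815.17


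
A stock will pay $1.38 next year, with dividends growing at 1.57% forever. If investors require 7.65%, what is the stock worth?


Formula: P = D1 / (r - g)
Spread: r - g = 0.0765 - 0.0157 = 0.0608
Substituting: P = $1.38 / 0.0608
P = $22.70

$22.70


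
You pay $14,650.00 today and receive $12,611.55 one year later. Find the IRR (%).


Formula: IRR = C1/C0 - 1
Substituting: IRR = $12,611.55 / $14,650.00 - 1
Ratio: 0.860857 - 1 = -0.139143
IRR = -13.9143%

-13.9143%


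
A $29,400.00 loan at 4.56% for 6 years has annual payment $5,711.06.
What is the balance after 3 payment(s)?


Formula: Balance = PV*(1+r)^k - PMT*((1+r)^k - 1)/r
Growth: (1 + 0.0456)^3 = 1.143133
Accumulated factor: ((1+r)^k - 1)/r = 3.138879
Balance = $29,400.00 * 1.143133 - $5,711.06 * 3.138879
Balance = $15,681.78

$15,681.78


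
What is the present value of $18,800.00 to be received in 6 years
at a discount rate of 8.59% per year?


Formula: PV = FV / (1 + r)^n
Substituting: PV = $18,800.00 / (1 + 0.0859)^6
Discount factor: (1.0859)^6 = 1.639604
PV = $18,800.00 / 1.639604 = $11,466.18

$11,466.18


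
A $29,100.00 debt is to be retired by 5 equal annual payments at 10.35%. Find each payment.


Formula: PMT = PV * r / (1 - (1+r)^(-n))
Denominator: 1 - (1 + 0.1035)^(-5) = 0.388863
Numerator: $29,100.00 * 0.1035 = 3011.85
PMT = 3011.85 / 0.388863 = $7,745.27

$7,745.27


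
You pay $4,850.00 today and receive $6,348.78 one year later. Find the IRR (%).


Formula: IRR = C1/C0 - 1
Substituting: IRR = $6,348.78 / $4,850.00 - 1
Ratio: 1.309027 - 1 = 0.309027
IRR = 30.9027%

30.9027%


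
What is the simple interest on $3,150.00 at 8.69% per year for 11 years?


Formula: I = P * r * t
Substituting: I = $3,150.00 * 0.0869 * 11
Step: I = $3,150.00 * 0.9559
I = $3,011.09

$3,011.09


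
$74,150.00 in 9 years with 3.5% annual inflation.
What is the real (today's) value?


Formula: Real value = nominal / (1 + inflation)^years
Price level: (1 + 0.035)^9 = 1.362897
Real value = $74,150.00 / 1.362897 = $54,406.15

$54,406.15


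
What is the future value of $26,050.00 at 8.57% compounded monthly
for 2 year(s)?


Formula: FV = P * (1 + r/m)^(m*t)
Period rate: r/m = 0.0857 / 12 = 0.007142
Total periods: m*t = 12 * 2 = 24
Growth factor: (1 + 0.007142)^24 = 1.186243
FV = $26,050.00 * 1.186243 = $30,901.62

$30,901.62


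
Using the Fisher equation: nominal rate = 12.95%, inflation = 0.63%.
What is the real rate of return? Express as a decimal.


Formula: (1 + r_real) = (1 + r_nom) / (1 + inflation)
Substituting: (1 + r_real) = 1.1295 / 1.0063
(1 + r_real) = 1.122429
r_real = 1.122429 - 1 = 0.122429

0.122429


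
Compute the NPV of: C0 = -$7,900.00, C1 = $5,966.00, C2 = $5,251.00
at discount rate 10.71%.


Formula: NPV = C0 + C1/(1+r) + C2/(1+r)^2
Discount C1: $5,966.00 / (1 + 0.1071) = $5,388.85
Discount C2: $5,251.00 / (1 + 0.1071)^2 = $4,284.19
NPV = -$7,900.00 + $5,388.85 + $4,284.19 = $1,773.04

$1,773.04


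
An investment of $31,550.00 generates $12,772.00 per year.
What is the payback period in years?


Formula: Payback = investment / annual cash flow
Substituting: Payback = $31,550.00 / $12,772.00
Payback = 2.4702 years

2.4702 years


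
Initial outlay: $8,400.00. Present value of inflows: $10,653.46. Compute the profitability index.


Formula: PI = PV(cash flows) / initial investment
Substituting: PI = $10,653.46 / $8,400.00
PI = 1.2683

1.2683


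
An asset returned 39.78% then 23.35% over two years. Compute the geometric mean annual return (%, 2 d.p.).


Formula: Geometric mean = ((1+r1)*(1+r2))^(1/2) - 1
Product: (1 + 0.3978) * (1 + 0.2335) = 1.3978 * 1.2335 = 1.724186
Square root: 1.724186^0.5 = 1.313083
Geometric mean = 1.313083 - 1 = 0.313083
As percentage: 31.31%

31.31%


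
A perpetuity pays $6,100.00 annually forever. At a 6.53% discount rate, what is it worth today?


Formula: PV = C / r
Substituting: PV = $6,100.00 / 0.0653
PV = $93,415.01

$93,415.01


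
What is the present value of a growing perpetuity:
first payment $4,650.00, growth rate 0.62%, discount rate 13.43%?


Formula: PV = C / (r - g)
Spread: r - g = 0.1343 - 0.0062 = 0.1281
Substituting: PV = $4,650.00 / 0.1281
PV = $36,299.77

$36,299.77


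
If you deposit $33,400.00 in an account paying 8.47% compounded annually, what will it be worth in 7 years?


Formula: FV = P * (1 + r)^n
Substituting: FV = $33,400.00 * (1 + 0.0847)^7
Growth factor: (1.0847)^7 = 1.766719
FV = $33,400.00 * 1.766719 = $59,008.41

$59,008.41


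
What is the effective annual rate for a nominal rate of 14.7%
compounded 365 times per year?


Formula: EAR = (1 + r/m)^m - 1
Period rate: r/m = 0.147 / 365 = 0.000403
Compounding: (1 + 0.000403)^365 = 1.15832
EAR = 1.15832 - 1 = 0.15832

0.15832


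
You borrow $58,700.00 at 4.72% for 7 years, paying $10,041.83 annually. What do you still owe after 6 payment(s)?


Formula: Balance = PV*(1+r)^k - PMT*((1+r)^k - 1)/r
Growth: (1 + 0.0472)^6 = 1.318797
Accumulated factor: ((1+r)^k - 1)/r = 6.754164
Balance = $58,700.00 * 1.318797 - $10,041.83 * 6.754164
Balance = $9,589.19

$9,589.19


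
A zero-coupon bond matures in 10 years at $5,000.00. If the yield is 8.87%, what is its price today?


Formula: Price = FV / (1 + r)^n
Substituting: Price = $5,000.00 / (1 + 0.0887)^10
Discount factor: (1.0887)^10 = 2.33928
Price = $5,000.00 / 2.33928 = $2,137.41

$2,137.41


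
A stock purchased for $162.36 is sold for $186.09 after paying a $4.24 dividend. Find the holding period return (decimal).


Formula: HPR = (P1 - P0 + D) / P0
Gain: $186.09 - $162.36 + $4.24 = $27.97
HPR = $27.97 / $162.36 = 0.1723

0.1723


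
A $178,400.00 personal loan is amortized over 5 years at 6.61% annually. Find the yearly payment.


Formula: PMT = PV * r / (1 - (1+r)^(-n))
Denominator: 1 - (1 + 0.0661)^(-5) = 0.273877
Numerator: $178,400.00 * 0.0661 = 11792.24
PMT = 11792.24 / 0.273877 = $43,056.72

$43,056.72


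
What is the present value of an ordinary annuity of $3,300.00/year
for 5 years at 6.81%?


Formula: PV = PMT * (1 - (1+r)^(-n)) / r
Discount factor: (1 + 0.0681)^(-5) = 0.71935
Bracket: 1 - 0.71935 = 0.28065
PV = $3,300.00 * 0.28065 / 0.0681 = $13,599.77

$13,599.77


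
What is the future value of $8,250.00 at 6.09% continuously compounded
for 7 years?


Formula: FV = P * e^(r*t)
Exponent: r*t = 0.0609 * 7 = 0.4263
e^(0.4263) = 1.53158
FV = $8,250.00 * 1.53158 = $12,635.54

$12,635.54


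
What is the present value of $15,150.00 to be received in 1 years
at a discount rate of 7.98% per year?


Formula: PV = FV / (1 + r)^n
Substituting: PV = $15,150.00 / (1 + 0.0798)^1
Discount factor: (1.0798)^1 = 1.0798
PV = $15,150.00 / 1.0798 = $14,030.38

$14,030.38


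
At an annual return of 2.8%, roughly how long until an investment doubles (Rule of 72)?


Formula: Years ≈ 72 / r
Substituting: Years ≈ 72 / 2.8
Years ≈ 25.7

25.7 years


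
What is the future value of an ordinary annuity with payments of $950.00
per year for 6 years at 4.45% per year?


Formula: FV = PMT * ((1+r)^n - 1) / r
Growth factor: (1 + 0.0445)^6 = 1.298526
Numerator: 1.298526 - 1 = 0.298526
FV = $950.00 * 0.298526 / 0.0445 = $6,373.03

$6,373.03


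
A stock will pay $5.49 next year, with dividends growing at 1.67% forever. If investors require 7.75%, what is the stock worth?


Formula: P = D1 / (r - g)
Spread: r - g = 0.0775 - 0.0167 = 0.0608
Substituting: P = $5.49 / 0.0608
P = $90.30

$90.30


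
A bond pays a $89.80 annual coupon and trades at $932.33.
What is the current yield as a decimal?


Formula: Current yield = annual coupon / price
Substituting: CY = $89.80 / $932.33
CY = 0.096318

0.096318


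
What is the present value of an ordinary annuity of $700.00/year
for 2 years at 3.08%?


Formula: PV = PMT * (1 - (1+r)^(-n)) / r
Discount factor: (1 + 0.0308)^(-2) = 0.941133
Bracket: 1 - 0.941133 = 0.058867
PV = $700.00 * 0.058867 / 0.0308 = $1,337.88

$1,337.88


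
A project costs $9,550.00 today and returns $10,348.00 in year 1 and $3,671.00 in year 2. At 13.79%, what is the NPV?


Formula: NPV = C0 + C1/(1+r) + C2/(1+r)^2
Discount C1: $10,348.00 / (1 + 0.1379) = $9,093.94
Discount C2: $3,671.00 / (1 + 0.1379)^2 = $2,835.15
NPV = -$9,550.00 + $9,093.94 + $2,835.15 = $2,379.10

$2,379.10


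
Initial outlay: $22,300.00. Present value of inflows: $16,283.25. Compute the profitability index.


Formula: PI = PV(cash flows) / initial investment
Substituting: PI = $16,283.25 / $22,300.00
PI = 0.7302

0.7302


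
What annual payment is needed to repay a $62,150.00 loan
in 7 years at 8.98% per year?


Formula: PMT = PV * r / (1 - (1+r)^(-n))
Denominator: 1 - (1 + 0.0898)^(-7) = 0.452263
Numerator: $62,150.00 * 0.0898 = 5581.07
PMT = 5581.07 / 0.452263 = $12,340.33

$12,340.33


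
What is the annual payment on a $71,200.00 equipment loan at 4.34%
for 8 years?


Formula: PMT = PV * r / (1 - (1+r)^(-n))
Denominator: 1 - (1 + 0.0434)^(-8) = 0.288142
Numerator: $71,200.00 * 0.0434 = 3090.08
PMT = 3090.08 / 0.288142 = $10,724.16

$10,724.16


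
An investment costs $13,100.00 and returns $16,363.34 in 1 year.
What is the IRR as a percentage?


Formula: IRR = C1/C0 - 1
Substituting: IRR = $16,363.34 / $13,100.00 - 1
Ratio: 1.24911 - 1 = 0.24911
IRR = 24.911%

24.911%


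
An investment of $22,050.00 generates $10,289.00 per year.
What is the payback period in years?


Formula: Payback = investment / annual cash flow
Substituting: Payback = $22,050.00 / $10,289.00
Payback = 2.1431 years

2.1431 years


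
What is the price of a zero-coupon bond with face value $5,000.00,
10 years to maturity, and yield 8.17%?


Formula: Price = FV / (1 + r)^n
Substituting: Price = $5,000.00 / (1 + 0.0817)^10
Discount factor: (1.0817)^10 = 2.19315
Price = $5,000.00 / 2.19315 = $2,279.83

$2,279.83


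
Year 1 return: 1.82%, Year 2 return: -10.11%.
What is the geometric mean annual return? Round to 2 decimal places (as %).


Formula: Geometric mean = ((1+r1)*(1+r2))^(1/2) - 1
Product: (1 + 0.0182) * (1 + -0.1011) = 1.0182 * 0.8989 = 0.91526
Square root: 0.91526^0.5 = 0.956692
Geometric mean = 0.956692 - 1 = -0.043308
As percentage: -4.33%

-4.33%


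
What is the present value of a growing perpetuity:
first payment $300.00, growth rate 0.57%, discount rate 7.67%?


Formula: PV = C / (r - g)
Spread: r - g = 0.0767 - 0.0057 = 0.071
Substituting: PV = $300.00 / 0.071
PV = $4,225.35

$4,225.35


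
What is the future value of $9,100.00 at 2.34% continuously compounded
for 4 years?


Formula: FV = P * e^(r*t)
Exponent: r*t = 0.0234 * 4 = 0.0936
e^(0.0936) = 1.09812
FV = $9,100.00 * 1.09812 = $9,992.90

$9,992.90


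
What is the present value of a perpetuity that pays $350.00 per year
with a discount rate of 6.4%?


Formula: PV = C / r
Substituting: PV = $350.00 / 0.064
PV = $5,468.75

$5,468.75


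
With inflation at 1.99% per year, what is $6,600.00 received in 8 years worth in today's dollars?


Formula: Real value = nominal / (1 + inflation)^years
Price level: (1 + 0.0199)^8 = 1.170741
Real value = $6,600.00 / 1.170741 = $5,637.46

$5,637.46


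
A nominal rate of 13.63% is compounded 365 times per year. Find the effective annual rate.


Formula: EAR = (1 + r/m)^m - 1
Period rate: r/m = 0.1363 / 365 = 0.000373
Compounding: (1 + 0.000373)^365 = 1.145996
EAR = 1.145996 - 1 = 0.145996

0.145996


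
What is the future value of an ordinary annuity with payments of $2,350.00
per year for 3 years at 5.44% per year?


Formula: FV = PMT * ((1+r)^n - 1) / r
Growth factor: (1 + 0.0544)^3 = 1.172239
Numerator: 1.172239 - 1 = 0.172239
FV = $2,350.00 * 0.172239 / 0.0544 = $7,440.47

$7,440.47


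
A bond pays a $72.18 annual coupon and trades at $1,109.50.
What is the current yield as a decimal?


Formula: Current yield = annual coupon / price
Substituting: CY = $72.18 / $1,109.50
CY = 0.065056

0.065056


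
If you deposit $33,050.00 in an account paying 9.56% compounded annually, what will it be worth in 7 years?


Formula: FV = P * (1 + r)^n
Substituting: FV = $33,050.00 * (1 + 0.0956)^7
Growth factor: (1.0956)^7 = 1.894803
FV = $33,050.00 * 1.894803 = $62,623.25

$62,623.25


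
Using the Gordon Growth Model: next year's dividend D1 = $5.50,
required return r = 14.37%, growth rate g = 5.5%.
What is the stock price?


Formula: P = D1 / (r - g)
Spread: r - g = 0.1437 - 0.055 = 0.0887
Substituting: P = $5.50 / 0.0887
P = $62.01

$62.01


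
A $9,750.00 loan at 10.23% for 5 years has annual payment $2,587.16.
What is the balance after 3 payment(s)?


Formula: Balance = PV*(1+r)^k - PMT*((1+r)^k - 1)/r
Growth: (1 + 0.1023)^3 = 1.339366
Accumulated factor: ((1+r)^k - 1)/r = 3.317365
Balance = $9,750.00 * 1.339366 - $2,587.16 * 3.317365
Balance = $4,476.27

$4,476.27


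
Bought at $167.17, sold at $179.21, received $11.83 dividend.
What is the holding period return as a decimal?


Formula: HPR = (P1 - P0 + D) / P0
Gain: $179.21 - $167.17 + $11.83 = $23.87
HPR = $23.87 / $167.17 = 0.1428

0.1428


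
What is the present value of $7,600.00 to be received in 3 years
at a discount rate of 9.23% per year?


Formula: PV = FV / (1 + r)^n
Substituting: PV = $7,600.00 / (1 + 0.0923)^3
Discount factor: (1.0923)^3 = 1.303244
PV = $7,600.00 / 1.303244 = $5,831.60

$5,831.60


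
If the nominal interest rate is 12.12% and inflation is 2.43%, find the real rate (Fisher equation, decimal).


Formula: (1 + r_real) = (1 + r_nom) / (1 + inflation)
Substituting: (1 + r_real) = 1.1212 / 1.0243
(1 + r_real) = 1.094601
r_real = 1.094601 - 1 = 0.094601

0.094601


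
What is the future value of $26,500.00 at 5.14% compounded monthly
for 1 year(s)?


Formula: FV = P * (1 + r/m)^(m*t)
Period rate: r/m = 0.0514 / 12 = 0.004283
Total periods: m*t = 12 * 1 = 12
Growth factor: (1 + 0.004283)^12 = 1.052628
FV = $26,500.00 * 1.052628 = $27,894.65

$27,894.65


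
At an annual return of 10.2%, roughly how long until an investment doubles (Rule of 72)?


Formula: Years ≈ 72 / r
Substituting: Years ≈ 72 / 10.2
Years ≈ 7.1

7.1 years


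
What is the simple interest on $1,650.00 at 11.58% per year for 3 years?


Formula: I = P * r * t
Substituting: I = $1,650.00 * 0.1158 * 3
Step: I = $1,650.00 * 0.3474
I = $573.21

$573.21


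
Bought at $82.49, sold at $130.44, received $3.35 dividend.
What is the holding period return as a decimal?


Formula: HPR = (P1 - P0 + D) / P0
Gain: $130.44 - $82.49 + $3.35 = $51.30
HPR = $51.30 / $82.49 = 0.6219

0.6219


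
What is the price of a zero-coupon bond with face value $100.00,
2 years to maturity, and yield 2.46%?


Formula: Price = FV / (1 + r)^n
Substituting: Price = $100.00 / (1 + 0.0246)^2
Discount factor: (1.0246)^2 = 1.049805
Price = $100.00 / 1.049805 = $95.26

$95.26


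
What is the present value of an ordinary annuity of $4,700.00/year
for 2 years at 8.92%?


Formula: PV = PMT * (1 - (1+r)^(-n)) / r
Discount factor: (1 + 0.0892)^(-2) = 0.842917
Bracket: 1 - 0.842917 = 0.157083
PV = $4,700.00 * 0.157083 / 0.0892 = $8,276.80

$8,276.80


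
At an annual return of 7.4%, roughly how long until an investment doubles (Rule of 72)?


Formula: Years ≈ 72 / r
Substituting: Years ≈ 72 / 7.4
Years ≈ 9.7

9.7 years


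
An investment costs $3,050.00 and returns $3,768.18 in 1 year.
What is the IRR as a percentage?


Formula: IRR = C1/C0 - 1
Substituting: IRR = $3,768.18 / $3,050.00 - 1
Ratio: 1.235469 - 1 = 0.235469
IRR = 23.5469%

23.5469%


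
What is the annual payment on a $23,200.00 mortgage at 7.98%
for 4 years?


Formula: PMT = PV * r / (1 - (1+r)^(-n))
Denominator: 1 - (1 + 0.0798)^(-4) = 0.264425
Numerator: $23,200.00 * 0.0798 = 1851.36
PMT = 1851.36 / 0.264425 = $7,001.44

$7,001.44


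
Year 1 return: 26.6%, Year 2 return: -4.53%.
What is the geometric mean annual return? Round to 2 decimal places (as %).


Formula: Geometric mean = ((1+r1)*(1+r2))^(1/2) - 1
Product: (1 + 0.266) * (1 + -0.0453) = 1.266 * 0.9547 = 1.20865
Square root: 1.20865^0.5 = 1.099386
Geometric mean = 1.099386 - 1 = 0.099386
As percentage: 9.94%

9.94%


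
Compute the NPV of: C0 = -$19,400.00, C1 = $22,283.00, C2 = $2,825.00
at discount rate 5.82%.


Formula: NPV = C0 + C1/(1+r) + C2/(1+r)^2
Discount C1: $22,283.00 / (1 + 0.0582) = $21,057.46
Discount C2: $2,825.00 / (1 + 0.0582)^2 = $2,522.80
NPV = -$19,400.00 + $21,057.46 + $2,522.80 = $4,180.26

$4,180.26


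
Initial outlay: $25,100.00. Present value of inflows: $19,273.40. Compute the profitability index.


Formula: PI = PV(cash flows) / initial investment
Substituting: PI = $19,273.40 / $25,100.00
PI = 0.7679

0.7679


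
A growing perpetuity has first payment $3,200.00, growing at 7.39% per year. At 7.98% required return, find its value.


Formula: PV = C / (r - g)
Spread: r - g = 0.0798 - 0.0739 = 0.0059
Substituting: PV = $3,200.00 / 0.0059
PV = $542,372.88

$542,372.88


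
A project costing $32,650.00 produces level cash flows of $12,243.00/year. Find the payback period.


Formula: Payback = investment / annual cash flow
Substituting: Payback = $32,650.00 / $12,243.00
Payback = 2.6668 years

2.6668 years


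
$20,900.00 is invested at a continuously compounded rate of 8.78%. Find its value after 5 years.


Formula: FV = P * e^(r*t)
Exponent: r*t = 0.0878 * 5 = 0.439
e^(0.439) = 1.551155
FV = $20,900.00 * 1.551155 = $32,419.15

$32,419.15


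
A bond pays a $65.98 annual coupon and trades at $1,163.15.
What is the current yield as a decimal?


Formula: Current yield = annual coupon / price
Substituting: CY = $65.98 / $1,163.15
CY = 0.056725

0.056725


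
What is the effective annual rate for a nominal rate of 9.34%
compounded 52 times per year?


Formula: EAR = (1 + r/m)^m - 1
Period rate: r/m = 0.0934 / 52 = 0.001796
Compounding: (1 + 0.001796)^52 = 1.097809
EAR = 1.097809 - 1 = 0.097809

0.097809


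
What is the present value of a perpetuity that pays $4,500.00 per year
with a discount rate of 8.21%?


Formula: PV = C / r
Substituting: PV = $4,500.00 / 0.0821
PV = $54,811.21

$54,811.21


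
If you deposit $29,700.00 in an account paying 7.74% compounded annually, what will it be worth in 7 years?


Formula: FV = P * (1 + r)^n
Substituting: FV = $29,700.00 * (1 + 0.0774)^7
Growth factor: (1.0774)^7 = 1.685151
FV = $29,700.00 * 1.685151 = $50,048.98

$50,048.98


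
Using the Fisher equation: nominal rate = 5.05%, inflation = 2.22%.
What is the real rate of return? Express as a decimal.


Formula: (1 + r_real) = (1 + r_nom) / (1 + inflation)
Substituting: (1 + r_real) = 1.0505 / 1.0222
(1 + r_real) = 1.027685
r_real = 1.027685 - 1 = 0.027685

0.027685


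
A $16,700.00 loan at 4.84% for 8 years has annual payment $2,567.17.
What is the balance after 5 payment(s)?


Formula: Balance = PV*(1+r)^k - PMT*((1+r)^k - 1)/r
Growth: (1 + 0.0484)^5 = 1.266587
Accumulated factor: ((1+r)^k - 1)/r = 5.507998
Balance = $16,700.00 * 1.266587 - $2,567.17 * 5.507998
Balance = $7,012.04

$7,012.04


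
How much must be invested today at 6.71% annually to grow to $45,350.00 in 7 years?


Formula: PV = FV / (1 + r)^n
Substituting: PV = $45,350.00 / (1 + 0.0671)^7
Discount factor: (1.0671)^7 = 1.575563
PV = $45,350.00 / 1.575563 = $28,783.36

$28,783.36


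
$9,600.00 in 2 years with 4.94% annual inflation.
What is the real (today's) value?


Formula: Real value = nominal / (1 + inflation)^years
Price level: (1 + 0.0494)^2 = 1.10124
Real value = $9,600.00 / 1.10124 = $8,717.44

$8,717.44


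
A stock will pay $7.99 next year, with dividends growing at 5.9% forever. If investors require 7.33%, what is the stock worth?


Formula: P = D1 / (r - g)
Spread: r - g = 0.0733 - 0.059 = 0.0143
Substituting: P = $7.99 / 0.0143
P = $558.74

$558.74


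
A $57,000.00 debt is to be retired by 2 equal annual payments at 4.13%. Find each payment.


Formula: PMT = PV * r / (1 - (1+r)^(-n))
Denominator: 1 - (1 + 0.0413)^(-2) = 0.077751
Numerator: $57,000.00 * 0.0413 = 2354.1
PMT = 2354.1 / 0.077751 = $30,277.48

$30,277.48


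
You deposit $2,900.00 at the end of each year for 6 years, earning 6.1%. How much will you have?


Formula: FV = PMT * ((1+r)^n - 1) / r
Growth factor: (1 + 0.061)^6 = 1.426567
Numerator: 1.426567 - 1 = 0.426567
FV = $2,900.00 * 0.426567 / 0.061 = $20,279.44

$20,279.44


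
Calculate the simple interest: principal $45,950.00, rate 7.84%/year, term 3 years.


Formula: I = P * r * t
Substituting: I = $45,950.00 * 0.0784 * 3
Step: I = $45,950.00 * 0.2352
I = $10,807.44

$10,807.44


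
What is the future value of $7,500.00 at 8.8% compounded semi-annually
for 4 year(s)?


Formula: FV = P * (1 + r/m)^(m*t)
Period rate: r/m = 0.088 / 2 = 0.044
Total periods: m*t = 2 * 4 = 8
Growth factor: (1 + 0.044)^8 = 1.41125
FV = $7,500.00 * 1.41125 = $10,584.38

$10,584.38


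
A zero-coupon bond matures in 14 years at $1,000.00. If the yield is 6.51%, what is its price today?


Formula: Price = FV / (1 + r)^n
Substituting: Price = $1,000.00 / (1 + 0.0651)^14
Discount factor: (1.0651)^14 = 2.418051
Price = $1,000.00 / 2.418051 = $413.56

$413.56


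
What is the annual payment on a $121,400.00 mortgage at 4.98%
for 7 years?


Formula: PMT = PV * r / (1 - (1+r)^(-n))
Denominator: 1 - (1 + 0.0498)^(-7) = 0.28837
Numerator: $121,400.00 * 0.0498 = 6045.72
PMT = 6045.72 / 0.28837 = $20,965.12

$20,965.12


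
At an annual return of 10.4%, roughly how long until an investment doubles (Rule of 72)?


Formula: Years ≈ 72 / r
Substituting: Years ≈ 72 / 10.4
Years ≈ 6.9

6.9 years


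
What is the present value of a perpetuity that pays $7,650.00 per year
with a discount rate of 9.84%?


Formula: PV = C / r
Substituting: PV = $7,650.00 / 0.0984
PV = $77,743.90

$77,743.90


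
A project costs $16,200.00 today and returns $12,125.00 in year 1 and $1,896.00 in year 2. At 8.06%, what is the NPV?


Formula: NPV = C0 + C1/(1+r) + C2/(1+r)^2
Discount C1: $12,125.00 / (1 + 0.0806) = $11,220.62
Discount C2: $1,896.00 / (1 + 0.0806)^2 = $1,623.71
NPV = -$16,200.00 + $11,220.62 + $1,623.71 = -$3,355.67

-$3,355.67


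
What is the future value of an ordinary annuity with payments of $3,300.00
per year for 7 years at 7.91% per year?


Formula: FV = PMT * ((1+r)^n - 1) / r
Growth factor: (1 + 0.0791)^7 = 1.703852
Numerator: 1.703852 - 1 = 0.703852
FV = $3,300.00 * 0.703852 / 0.0791 = $29,364.24

$29,364.24


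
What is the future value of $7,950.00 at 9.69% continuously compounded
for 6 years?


Formula: FV = P * e^(r*t)
Exponent: r*t = 0.0969 * 6 = 0.5814
e^(0.5814) = 1.788541
FV = $7,950.00 * 1.788541 = $14,218.90

$14,218.90


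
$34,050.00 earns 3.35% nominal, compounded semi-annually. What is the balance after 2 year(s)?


Formula: FV = P * (1 + r/m)^(m*t)
Period rate: r/m = 0.0335 / 2 = 0.01675
Total periods: m*t = 2 * 2 = 4
Growth factor: (1 + 0.01675)^4 = 1.068702
FV = $34,050.00 * 1.068702 = $36,389.31

$36,389.31


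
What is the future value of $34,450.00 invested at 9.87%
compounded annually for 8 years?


Formula: FV = P * (1 + r)^n
Substituting: FV = $34,450.00 * (1 + 0.0987)^8
Growth factor: (1.0987)^8 = 2.123406
FV = $34,450.00 * 2.123406 = $73,151.33

$73,151.33
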